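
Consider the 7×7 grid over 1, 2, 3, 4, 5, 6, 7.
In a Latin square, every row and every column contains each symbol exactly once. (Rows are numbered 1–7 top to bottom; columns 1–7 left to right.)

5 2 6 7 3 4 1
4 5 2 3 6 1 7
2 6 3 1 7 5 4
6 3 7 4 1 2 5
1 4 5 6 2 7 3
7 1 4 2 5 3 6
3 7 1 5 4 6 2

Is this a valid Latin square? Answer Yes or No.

Each row is a permutation of the 7 symbols, and so is each column.

Yes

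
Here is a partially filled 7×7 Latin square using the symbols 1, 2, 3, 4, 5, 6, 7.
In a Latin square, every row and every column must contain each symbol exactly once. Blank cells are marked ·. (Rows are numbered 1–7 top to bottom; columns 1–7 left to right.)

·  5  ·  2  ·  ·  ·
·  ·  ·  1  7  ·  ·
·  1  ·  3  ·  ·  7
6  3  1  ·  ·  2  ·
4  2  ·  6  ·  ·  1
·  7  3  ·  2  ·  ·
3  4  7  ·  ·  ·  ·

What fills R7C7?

2

Row 2, column 2: row 2 has {1, 7} and column 2 has {1, 2, 3, 4, 5, 7}, leaving only 6.
Row 5, column 3: row 5 has {1, 2, 4, 6} and column 3 has {1, 3, 7}, leaving only 5.
Row 5, column 5: row 5 has {1, 2, 4, 5, 6} and column 5 has {2, 7}, leaving only 3.
Row 5, column 6: row 5 has {1, 2, 3, 4, 5, 6} and column 6 has {2}, leaving only 7.
Row 7, column 4: row 7 has {3, 4, 7} and column 4 has {1, 2, 3, 6}, leaving only 5.
Row 6, column 4: row 6 has {2, 3, 7} and column 4 has {1, 2, 3, 5, 6}, leaving only 4.
Row 4, column 4: row 4 has {1, 2, 3, 6} and column 4 has {1, 2, 3, 4, 5, 6}, leaving only 7.
Row 7, column 7 is narrowed to {2, 6}.
If it were 6, then row 3, column 3 would be left with no valid symbol.
So row 7, column 7 must be 2.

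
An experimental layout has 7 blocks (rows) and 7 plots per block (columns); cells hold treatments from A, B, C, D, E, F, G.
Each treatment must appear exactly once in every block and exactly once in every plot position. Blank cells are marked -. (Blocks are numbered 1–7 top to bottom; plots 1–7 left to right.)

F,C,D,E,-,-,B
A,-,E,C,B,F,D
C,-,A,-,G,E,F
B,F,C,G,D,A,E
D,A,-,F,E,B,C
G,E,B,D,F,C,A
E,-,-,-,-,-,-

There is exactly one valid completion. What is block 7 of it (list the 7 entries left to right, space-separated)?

Block 7, plot 7: block 7 has {E} and plot 7 has {A, B, C, D, E, F}, leaving only G.
Block 7, plot 3: block 7 has {E, G} and plot 3 has {A, B, C, D, E}, leaving only F.
Block 7, plot 6: block 7 has {E, F, G} and plot 6 has {A, B, C, E, F}, leaving only D.
Block 7, plot 2: block 7 has {D, E, F, G} and plot 2 has {A, C, E, F}, leaving only B.
Block 7, plot 4: block 7 has {B, D, E, F, G} and plot 4 has {C, D, E, F, G}, leaving only A.
Block 7, plot 5: block 7 has {A, B, D, E, F, G} and plot 5 has {B, D, E, F, G}, leaving only C.
So block 7 reads: E B F A C D G.

E B F A C D G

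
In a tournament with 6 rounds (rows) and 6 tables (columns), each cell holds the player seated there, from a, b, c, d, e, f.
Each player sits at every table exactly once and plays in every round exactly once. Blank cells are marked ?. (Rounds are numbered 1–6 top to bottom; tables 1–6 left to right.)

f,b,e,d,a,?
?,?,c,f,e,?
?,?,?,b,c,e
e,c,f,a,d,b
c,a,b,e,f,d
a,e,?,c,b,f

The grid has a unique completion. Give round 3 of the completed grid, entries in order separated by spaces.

Round 3, table 1: round 3 has {b, c, e} and table 1 has {a, c, e, f}, leaving only d.
Round 3, table 2: round 3 has {b, c, d, e} and table 2 has {a, b, c, e}, leaving only f.
Round 3, table 3: round 3 has {b, c, d, e, f} and table 3 has {b, c, e, f}, leaving only a.
So round 3 reads: d f a b c e.

d f a b c e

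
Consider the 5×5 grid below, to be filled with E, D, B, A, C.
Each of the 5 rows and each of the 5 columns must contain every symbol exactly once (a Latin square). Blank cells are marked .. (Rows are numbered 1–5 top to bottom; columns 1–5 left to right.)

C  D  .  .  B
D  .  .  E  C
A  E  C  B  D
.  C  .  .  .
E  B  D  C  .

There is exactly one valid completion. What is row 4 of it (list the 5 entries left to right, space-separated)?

Row 4, column 1: row 4 has {C} and column 1 has {E, D, A, C}, leaving only B.
Row 1, column 4: row 1 has {D, B, C} and column 4 has {E, B, C}, leaving only A.
Row 4, column 4: row 4 has {B, C} and column 4 has {E, B, A, C}, leaving only D.
Row 1, column 3: row 1 has {D, B, A, C} and column 3 has {D, C}, leaving only E.
Row 4, column 3: row 4 has {D, B, C} and column 3 has {E, D, C}, leaving only A.
Row 4, column 5: row 4 has {D, B, A, C} and column 5 has {D, B, C}, leaving only E.
So row 4 reads: B C A D E.

B C A D E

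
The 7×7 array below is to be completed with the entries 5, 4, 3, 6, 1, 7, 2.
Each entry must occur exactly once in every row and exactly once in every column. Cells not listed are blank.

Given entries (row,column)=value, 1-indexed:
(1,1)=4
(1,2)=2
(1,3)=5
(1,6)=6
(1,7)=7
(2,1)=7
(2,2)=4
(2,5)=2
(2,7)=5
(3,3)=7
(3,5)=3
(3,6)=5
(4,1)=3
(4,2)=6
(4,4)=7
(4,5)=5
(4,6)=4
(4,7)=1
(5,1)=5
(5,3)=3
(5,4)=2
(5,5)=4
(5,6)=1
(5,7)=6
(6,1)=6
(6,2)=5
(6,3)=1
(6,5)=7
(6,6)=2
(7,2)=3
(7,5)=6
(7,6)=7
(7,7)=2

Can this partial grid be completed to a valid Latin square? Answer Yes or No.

Yes

No row or column among the givens repeats a symbol, and propagating forced cells runs into no contradiction.
One valid completion exists (for instance, 4 2 5 3 1 6 7 / 7 4 6 1 2 3 5 / 2 1 7 6 3 5 4 / 3 6 2 7 5 4 1 / 5 7 3 2 4 1 6 / 6 5 1 4 7 2 3 / 1 3 4 5 6 7 2).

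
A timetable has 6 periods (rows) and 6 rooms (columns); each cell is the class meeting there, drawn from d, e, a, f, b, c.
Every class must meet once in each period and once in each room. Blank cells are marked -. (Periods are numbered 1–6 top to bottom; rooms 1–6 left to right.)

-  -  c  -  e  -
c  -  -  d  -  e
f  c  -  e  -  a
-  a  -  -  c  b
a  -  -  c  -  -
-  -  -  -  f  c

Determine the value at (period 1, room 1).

b

Period 4, room 4: period 4 has {a, b, c} and room 4 has {d, e, c}, leaving only f.
Period 1, room 1 is narrowed to {d, b}.
If it were d, then period 5, room 5 would be left with no valid symbol.
So period 1, room 1 must be b.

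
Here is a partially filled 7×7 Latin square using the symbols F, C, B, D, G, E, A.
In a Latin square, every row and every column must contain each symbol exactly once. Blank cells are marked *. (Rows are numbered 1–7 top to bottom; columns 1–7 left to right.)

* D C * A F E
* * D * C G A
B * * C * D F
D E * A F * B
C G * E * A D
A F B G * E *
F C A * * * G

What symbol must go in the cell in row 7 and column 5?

Row 1, column 1: row 1 has {F, C, D, E, A} and column 1 has {F, C, B, D, A}, leaving only G.
Row 1, column 4: row 1 has {F, C, D, G, E, A} and column 4 has {C, G, E, A}, leaving only B.
Row 2, column 1: row 2 has {C, D, G, A} and column 1 has {F, C, B, D, G, A}, leaving only E.
Row 2, column 2: row 2 has {C, D, G, E, A} and column 2 has {F, C, D, G, E}, leaving only B.
Row 2, column 4: row 2 has {C, B, D, G, E, A} and column 4 has {C, B, G, E, A}, leaving only F.
Row 3, column 2: row 3 has {F, C, B, D} and column 2 has {F, C, B, D, G, E}, leaving only A.
Row 4, column 3: row 4 has {F, B, D, E, A} and column 3 has {C, B, D, A}, leaving only G.
Row 3, column 3: row 3 has {F, C, B, D, A} and column 3 has {C, B, D, G, A}, leaving only E.
Row 3, column 5: row 3 has {F, C, B, D, E, A} and column 5 has {F, C, A}, leaving only G.
Row 4, column 6: row 4 has {F, B, D, G, E, A} and column 6 has {F, D, G, E, A}, leaving only C.
Row 5, column 3: row 5 has {C, D, G, E, A} and column 3 has {C, B, D, G, E, A}, leaving only F.
Row 5, column 5: row 5 has {F, C, D, G, E, A} and column 5 has {F, C, G, A}, leaving only B.
Row 6, column 5: row 6 has {F, B, G, E, A} and column 5 has {F, C, B, G, A}, leaving only D.
Row 7 already has {F, C, G, A} and column 5 already has {F, C, B, D, G, A}, so row 7, column 5 must be E.

E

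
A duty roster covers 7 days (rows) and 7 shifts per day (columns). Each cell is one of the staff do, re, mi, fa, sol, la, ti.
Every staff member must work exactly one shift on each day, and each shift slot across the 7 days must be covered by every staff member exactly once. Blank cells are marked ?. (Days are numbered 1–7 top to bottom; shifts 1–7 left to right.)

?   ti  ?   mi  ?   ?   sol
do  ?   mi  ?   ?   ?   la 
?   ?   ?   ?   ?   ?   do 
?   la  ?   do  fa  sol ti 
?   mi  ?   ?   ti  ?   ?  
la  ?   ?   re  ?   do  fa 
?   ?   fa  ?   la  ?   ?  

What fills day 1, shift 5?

Day 4, shift 3: day 4 has {do, fa, sol, la, ti} and shift 3 has {mi, fa}, leaving only re.
Day 4, shift 1: day 4 has {do, re, fa, sol, la, ti} and shift 1 has {do, la}, leaving only mi.
Day 5, shift 7: day 5 has {mi, ti} and shift 7 has {do, fa, sol, la, ti}, leaving only re.
Day 6, shift 2: day 6 has {do, re, fa, la} and shift 2 has {mi, la, ti}, leaving only sol.
Day 6, shift 3: day 6 has {do, re, fa, sol, la} and shift 3 has {re, mi, fa}, leaving only ti.
Day 6, shift 5: day 6 has {do, re, fa, sol, la, ti} and shift 5 has {fa, la, ti}, leaving only mi.
Day 7, shift 7: day 7 has {fa, la} and shift 7 has {do, re, fa, sol, la, ti}, leaving only mi.
Day 1, shift 5 is narrowed to {do, re}.
If it were re, then day 3, shift 5 would be left with no valid symbol.
So day 1, shift 5 must be do.

do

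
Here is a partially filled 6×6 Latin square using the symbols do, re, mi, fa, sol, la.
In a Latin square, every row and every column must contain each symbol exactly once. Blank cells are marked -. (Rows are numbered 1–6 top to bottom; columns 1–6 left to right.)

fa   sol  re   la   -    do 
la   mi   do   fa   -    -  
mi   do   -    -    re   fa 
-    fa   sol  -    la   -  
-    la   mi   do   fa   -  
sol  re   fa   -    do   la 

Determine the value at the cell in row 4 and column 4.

re

Row 1, column 5: row 1 has {do, re, fa, sol, la} and column 5 has {do, re, fa, la}, leaving only mi.
Row 2, column 5: row 2 has {do, mi, fa, la} and column 5 has {do, re, mi, fa, la}, leaving only sol.
Row 2, column 6: row 2 has {do, mi, fa, sol, la} and column 6 has {do, fa, la}, leaving only re.
Row 3, column 3: row 3 has {do, re, mi, fa} and column 3 has {do, re, mi, fa, sol}, leaving only la.
Row 3, column 4: row 3 has {do, re, mi, fa, la} and column 4 has {do, fa, la}, leaving only sol.
Row 4, column 6: row 4 has {fa, sol, la} and column 6 has {do, re, fa, la}, leaving only mi.
Row 4 already has {mi, fa, sol, la} and column 4 already has {do, fa, sol, la}, so row 4, column 4 must be re.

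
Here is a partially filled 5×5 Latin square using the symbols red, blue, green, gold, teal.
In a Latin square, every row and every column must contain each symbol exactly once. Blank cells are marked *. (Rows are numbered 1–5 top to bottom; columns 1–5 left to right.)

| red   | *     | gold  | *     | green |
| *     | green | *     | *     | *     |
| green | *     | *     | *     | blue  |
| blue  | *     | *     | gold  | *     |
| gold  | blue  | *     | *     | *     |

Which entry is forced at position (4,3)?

Row 1, column 2: row 1 has {red, green, gold} and column 2 has {blue, green}, leaving only teal.
Row 1, column 4: row 1 has {red, green, gold, teal} and column 4 has {gold}, leaving only blue.
Row 2, column 1: row 2 has {green} and column 1 has {red, blue, green, gold}, leaving only teal.
Row 2, column 4: row 2 has {green, teal} and column 4 has {blue, gold}, leaving only red.
Row 2, column 3: row 2 has {red, green, teal} and column 3 has {gold}, leaving only blue.
Row 2, column 5: row 2 has {red, blue, green, teal} and column 5 has {blue, green}, leaving only gold.
Row 3, column 4: row 3 has {blue, green} and column 4 has {red, blue, gold}, leaving only teal.
Row 3, column 3: row 3 has {blue, green, teal} and column 3 has {blue, gold}, leaving only red.
Row 3, column 2: row 3 has {red, blue, green, teal} and column 2 has {blue, green, teal}, leaving only gold.
Row 4, column 2: row 4 has {blue, gold} and column 2 has {blue, green, gold, teal}, leaving only red.
Row 4, column 5: row 4 has {red, blue, gold} and column 5 has {blue, green, gold}, leaving only teal.
Row 4 already has {red, blue, gold, teal} and column 3 already has {red, blue, gold}, so row 4, column 3 must be green.

green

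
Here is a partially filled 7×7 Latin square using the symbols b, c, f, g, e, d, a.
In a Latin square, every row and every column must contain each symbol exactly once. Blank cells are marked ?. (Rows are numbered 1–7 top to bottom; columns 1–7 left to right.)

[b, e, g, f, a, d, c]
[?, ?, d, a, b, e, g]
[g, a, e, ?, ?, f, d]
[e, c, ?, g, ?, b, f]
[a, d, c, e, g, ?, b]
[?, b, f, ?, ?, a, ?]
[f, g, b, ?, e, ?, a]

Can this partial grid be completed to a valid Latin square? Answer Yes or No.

Row 5, column 6: row 5 together with column 6 already contain {b, c, f, g, e, d, a} — every symbol — so nothing can go there. The grid has no valid completion.

No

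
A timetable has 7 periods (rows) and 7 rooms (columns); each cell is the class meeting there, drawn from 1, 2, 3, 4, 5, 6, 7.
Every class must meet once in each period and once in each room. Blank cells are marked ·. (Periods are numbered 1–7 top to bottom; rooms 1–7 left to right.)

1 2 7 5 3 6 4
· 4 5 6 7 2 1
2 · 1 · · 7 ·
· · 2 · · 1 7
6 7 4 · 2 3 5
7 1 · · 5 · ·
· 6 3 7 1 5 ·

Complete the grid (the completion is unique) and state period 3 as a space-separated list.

2 5 1 3 4 7 6

Period 2, room 1: period 2 has {1, 2, 4, 5, 6, 7} and room 1 has {1, 2, 6, 7}, leaving only 3.
Period 5, room 4: period 5 has {2, 3, 4, 5, 6, 7} and room 4 has {5, 6, 7}, leaving only 1.
Period 6, room 3: period 6 has {1, 5, 7} and room 3 has {1, 2, 3, 4, 5, 7}, leaving only 6.
Period 6, room 6: period 6 has {1, 5, 6, 7} and room 6 has {1, 2, 3, 5, 6, 7}, leaving only 4.
Period 7, room 1: period 7 has {1, 3, 5, 6, 7} and room 1 has {1, 2, 3, 6, 7}, leaving only 4.
Period 4, room 1: period 4 has {1, 2, 7} and room 1 has {1, 2, 3, 4, 6, 7}, leaving only 5.
Period 4, room 2: period 4 has {1, 2, 5, 7} and room 2 has {1, 2, 4, 6, 7}, leaving only 3.
Period 3, room 2: period 3 has {1, 2, 7} and room 2 has {1, 2, 3, 4, 6, 7}, leaving only 5.
Period 4, room 4: period 4 has {1, 2, 3, 5, 7} and room 4 has {1, 5, 6, 7}, leaving only 4.
Period 3, room 4: period 3 has {1, 2, 5, 7} and room 4 has {1, 4, 5, 6, 7}, leaving only 3.
Period 3, room 7: period 3 has {1, 2, 3, 5, 7} and room 7 has {1, 4, 5, 7}, leaving only 6.
Period 3, room 5: period 3 has {1, 2, 3, 5, 6, 7} and room 5 has {1, 2, 3, 5, 7}, leaving only 4.
So period 3 reads: 2 5 1 3 4 7 6.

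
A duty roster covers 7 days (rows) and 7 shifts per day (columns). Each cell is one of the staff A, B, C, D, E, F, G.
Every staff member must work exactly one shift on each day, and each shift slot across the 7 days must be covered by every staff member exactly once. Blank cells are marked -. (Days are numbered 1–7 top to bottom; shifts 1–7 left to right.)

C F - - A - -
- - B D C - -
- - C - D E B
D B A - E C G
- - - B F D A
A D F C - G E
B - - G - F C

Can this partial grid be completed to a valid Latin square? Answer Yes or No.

No

Day 7, shift 5: day 7 together with shift 5 already contain {A, B, C, D, E, F, G} — every symbol — so nothing can go there. The grid has no valid completion.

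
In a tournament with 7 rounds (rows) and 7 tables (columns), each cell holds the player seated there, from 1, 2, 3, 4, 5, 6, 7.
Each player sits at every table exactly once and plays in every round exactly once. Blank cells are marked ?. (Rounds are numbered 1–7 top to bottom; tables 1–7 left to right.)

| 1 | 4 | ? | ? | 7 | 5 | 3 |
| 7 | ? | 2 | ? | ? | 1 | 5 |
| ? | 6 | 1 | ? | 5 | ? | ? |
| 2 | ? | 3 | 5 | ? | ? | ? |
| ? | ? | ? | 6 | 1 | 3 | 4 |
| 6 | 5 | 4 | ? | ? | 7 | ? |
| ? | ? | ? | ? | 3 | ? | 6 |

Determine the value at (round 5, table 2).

Round 1, table 3: round 1 has {1, 3, 4, 5, 7} and table 3 has {1, 2, 3, 4}, leaving only 6.
Round 1, table 4: round 1 has {1, 3, 4, 5, 6, 7} and table 4 has {5, 6}, leaving only 2.
Round 2, table 2: round 2 has {1, 2, 5, 7} and table 2 has {4, 5, 6}, leaving only 3.
Round 2, table 4: round 2 has {1, 2, 3, 5, 7} and table 4 has {2, 5, 6}, leaving only 4.
Round 2, table 5: round 2 has {1, 2, 3, 4, 5, 7} and table 5 has {1, 3, 5, 7}, leaving only 6.
Round 4, table 5: round 4 has {2, 3, 5} and table 5 has {1, 3, 5, 6, 7}, leaving only 4.
Round 4, table 6: round 4 has {2, 3, 4, 5} and table 6 has {1, 3, 5, 7}, leaving only 6.
Round 5, table 1: round 5 has {1, 3, 4, 6} and table 1 has {1, 2, 6, 7}, leaving only 5.
Round 5, table 3: round 5 has {1, 3, 4, 5, 6} and table 3 has {1, 2, 3, 4, 6}, leaving only 7.
Round 5 already has {1, 3, 4, 5, 6, 7} and table 2 already has {3, 4, 5, 6}, so round 5, table 2 must be 2.

2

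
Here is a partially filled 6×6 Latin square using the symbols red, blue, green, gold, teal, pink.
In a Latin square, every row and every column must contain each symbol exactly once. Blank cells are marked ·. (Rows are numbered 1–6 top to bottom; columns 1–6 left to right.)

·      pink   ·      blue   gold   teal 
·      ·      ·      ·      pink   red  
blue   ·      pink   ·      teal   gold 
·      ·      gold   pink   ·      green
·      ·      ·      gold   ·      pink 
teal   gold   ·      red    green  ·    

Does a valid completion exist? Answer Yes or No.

Row 3, column 4: row 3 has {blue, gold, teal, pink} and column 4 has {red, blue, gold, pink}, so it must be green.
Row 2, column 4: row 2 has {red, pink} and column 4 has {red, blue, green, gold, pink}, so it must be teal.
Row 3, column 2: row 3 has {blue, green, gold, teal, pink} and column 2 has {gold, pink}, so it must be red.
Row 4, column 1: row 4 has {green, gold, pink} and column 1 has {blue, teal}, so it must be red.
Row 1, column 1: row 1 has {blue, gold, teal, pink} and column 1 has {red, blue, teal}, so it must be green.
Now row 5, column 1: row 5 together with column 1 already contain {red, blue, green, gold, teal, pink} — every symbol — so nothing can go there. The grid has no valid completion.

No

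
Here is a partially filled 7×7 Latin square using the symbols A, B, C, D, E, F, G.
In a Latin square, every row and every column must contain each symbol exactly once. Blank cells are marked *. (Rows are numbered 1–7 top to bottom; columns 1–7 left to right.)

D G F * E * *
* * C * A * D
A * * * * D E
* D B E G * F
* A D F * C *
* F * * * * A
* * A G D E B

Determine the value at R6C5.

C

Row 1, column 7: row 1 has {D, E, F, G} and column 7 has {A, B, D, E, F}, leaving only C.
Row 2, column 4: row 2 has {A, C, D} and column 4 has {E, F, G}, leaving only B.
Row 1, column 4: row 1 has {C, D, E, F, G} and column 4 has {B, E, F, G}, leaving only A.
Row 1, column 6: row 1 has {A, C, D, E, F, G} and column 6 has {C, D, E}, leaving only B.
Row 2, column 2: row 2 has {A, B, C, D} and column 2 has {A, D, F, G}, leaving only E.
Row 3, column 3: row 3 has {A, D, E} and column 3 has {A, B, C, D, F}, leaving only G.
Row 3, column 4: row 3 has {A, D, E, G} and column 4 has {A, B, E, F, G}, leaving only C.
Row 3, column 2: row 3 has {A, C, D, E, G} and column 2 has {A, D, E, F, G}, leaving only B.
Row 3, column 5: row 3 has {A, B, C, D, E, G} and column 5 has {A, D, E, G}, leaving only F.
Row 4, column 1: row 4 has {B, D, E, F, G} and column 1 has {A, D}, leaving only C.
Row 4, column 6: row 4 has {B, C, D, E, F, G} and column 6 has {B, C, D, E}, leaving only A.
Row 5, column 5: row 5 has {A, C, D, F} and column 5 has {A, D, E, F, G}, leaving only B.
Row 6 already has {A, F} and column 5 already has {A, B, D, E, F, G}, so row 6, column 5 must be C.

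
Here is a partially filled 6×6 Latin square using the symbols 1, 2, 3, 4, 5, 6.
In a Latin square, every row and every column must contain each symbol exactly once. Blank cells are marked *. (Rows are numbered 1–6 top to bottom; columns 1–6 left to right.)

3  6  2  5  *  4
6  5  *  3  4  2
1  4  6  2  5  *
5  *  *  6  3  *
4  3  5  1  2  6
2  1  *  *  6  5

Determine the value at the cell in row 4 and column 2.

Row 4 already has {3, 5, 6} and column 2 already has {1, 3, 4, 5, 6}, so row 4, column 2 must be 2.

2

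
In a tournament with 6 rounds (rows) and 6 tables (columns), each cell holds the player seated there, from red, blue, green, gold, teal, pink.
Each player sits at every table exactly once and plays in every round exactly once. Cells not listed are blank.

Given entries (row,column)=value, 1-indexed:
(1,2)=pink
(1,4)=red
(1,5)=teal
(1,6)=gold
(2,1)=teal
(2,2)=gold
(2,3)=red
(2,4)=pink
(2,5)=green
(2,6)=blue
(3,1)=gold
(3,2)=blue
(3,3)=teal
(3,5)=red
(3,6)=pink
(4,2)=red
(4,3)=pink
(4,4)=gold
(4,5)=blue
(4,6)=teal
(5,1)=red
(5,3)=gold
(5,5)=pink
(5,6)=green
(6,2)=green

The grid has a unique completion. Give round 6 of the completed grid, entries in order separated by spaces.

Round 6, table 3: round 6 has {green} and table 3 has {red, gold, teal, pink}, leaving only blue.
Round 6, table 1: round 6 has {blue, green} and table 1 has {red, gold, teal}, leaving only pink.
Round 6, table 4: round 6 has {blue, green, pink} and table 4 has {red, gold, pink}, leaving only teal.
Round 6, table 5: round 6 has {blue, green, teal, pink} and table 5 has {red, blue, green, teal, pink}, leaving only gold.
Round 6, table 6: round 6 has {blue, green, gold, teal, pink} and table 6 has {blue, green, gold, teal, pink}, leaving only red.
So round 6 reads: pink green blue teal gold red.

pink green blue teal gold red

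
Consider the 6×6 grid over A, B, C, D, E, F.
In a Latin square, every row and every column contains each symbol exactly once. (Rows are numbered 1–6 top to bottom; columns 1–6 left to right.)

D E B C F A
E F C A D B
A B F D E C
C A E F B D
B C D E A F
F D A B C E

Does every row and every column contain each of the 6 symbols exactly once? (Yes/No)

Each row is a permutation of the 6 symbols, and so is each column.

Yes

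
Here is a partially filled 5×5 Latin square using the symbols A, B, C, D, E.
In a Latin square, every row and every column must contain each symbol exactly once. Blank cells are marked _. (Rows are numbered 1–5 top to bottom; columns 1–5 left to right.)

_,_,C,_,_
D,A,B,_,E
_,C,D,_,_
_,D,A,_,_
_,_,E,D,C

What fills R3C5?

A

Row 2, column 4: row 2 has {A, B, D, E} and column 4 has {D}, leaving only C.
Row 4, column 5: row 4 has {A, D} and column 5 has {C, E}, leaving only B.
Row 3 already has {C, D} and column 5 already has {B, C, E}, so row 3, column 5 must be A.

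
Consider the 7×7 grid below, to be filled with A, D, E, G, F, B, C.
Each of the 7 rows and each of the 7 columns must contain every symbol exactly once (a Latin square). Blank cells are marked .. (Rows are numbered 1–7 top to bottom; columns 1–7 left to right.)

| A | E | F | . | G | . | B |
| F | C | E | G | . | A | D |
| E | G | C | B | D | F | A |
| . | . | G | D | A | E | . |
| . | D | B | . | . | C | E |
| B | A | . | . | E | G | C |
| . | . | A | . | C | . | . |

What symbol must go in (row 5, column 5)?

F

Row 5 already has {D, E, B, C} and column 5 already has {A, D, E, G, C}, so row 5, column 5 must be F.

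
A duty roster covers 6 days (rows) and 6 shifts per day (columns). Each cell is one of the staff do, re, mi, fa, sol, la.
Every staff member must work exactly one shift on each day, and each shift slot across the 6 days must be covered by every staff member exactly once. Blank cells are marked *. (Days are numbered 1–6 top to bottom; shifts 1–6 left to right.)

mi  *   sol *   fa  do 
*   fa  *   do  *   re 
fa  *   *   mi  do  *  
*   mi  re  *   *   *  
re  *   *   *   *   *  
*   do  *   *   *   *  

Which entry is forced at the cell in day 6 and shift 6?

mi

Day 3, shift 3: day 3 has {do, mi, fa} and shift 3 has {re, sol}, leaving only la.
Day 2, shift 3: day 2 has {do, re, fa} and shift 3 has {re, sol, la}, leaving only mi.
Day 3, shift 6: day 3 has {do, mi, fa, la} and shift 6 has {do, re}, leaving only sol.
Day 3, shift 2: day 3 has {do, mi, fa, sol, la} and shift 2 has {do, mi, fa}, leaving only re.
Day 1, shift 2: day 1 has {do, mi, fa, sol} and shift 2 has {do, re, mi, fa}, leaving only la.
Day 1, shift 4: day 1 has {do, mi, fa, sol, la} and shift 4 has {do, mi}, leaving only re.
Day 5, shift 2: day 5 has {re} and shift 2 has {do, re, mi, fa, la}, leaving only sol.
Day 6, shift 3: day 6 has {do} and shift 3 has {re, mi, sol, la}, leaving only fa.
Day 5, shift 3: day 5 has {re, sol} and shift 3 has {re, mi, fa, sol, la}, leaving only do.
Day 6, shift 6 is narrowed to {mi, la}.
If it were la, then day 4, shift 5 would be left with no valid symbol.
So day 6, shift 6 must be mi.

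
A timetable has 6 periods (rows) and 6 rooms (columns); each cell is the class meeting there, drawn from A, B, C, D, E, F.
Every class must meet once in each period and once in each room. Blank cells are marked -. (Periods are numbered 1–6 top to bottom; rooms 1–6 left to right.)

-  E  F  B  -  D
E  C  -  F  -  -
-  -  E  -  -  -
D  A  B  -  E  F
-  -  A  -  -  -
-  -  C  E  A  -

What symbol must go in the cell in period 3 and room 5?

D

Period 1, room 5: period 1 has {B, D, E, F} and room 5 has {A, E}, leaving only C.
Period 1, room 1: period 1 has {B, C, D, E, F} and room 1 has {D, E}, leaving only A.
Period 2, room 3: period 2 has {C, E, F} and room 3 has {A, B, C, E, F}, leaving only D.
Period 2, room 5: period 2 has {C, D, E, F} and room 5 has {A, C, E}, leaving only B.
Period 2, room 6: period 2 has {B, C, D, E, F} and room 6 has {D, F}, leaving only A.
Period 4, room 4: period 4 has {A, B, D, E, F} and room 4 has {B, E, F}, leaving only C.
Period 5, room 4: period 5 has {A} and room 4 has {B, C, E, F}, leaving only D.
Period 3, room 4: period 3 has {E} and room 4 has {B, C, D, E, F}, leaving only A.
Period 5, room 5: period 5 has {A, D} and room 5 has {A, B, C, E}, leaving only F.
Period 3 already has {A, E} and room 5 already has {A, B, C, E, F}, so period 3, room 5 must be D.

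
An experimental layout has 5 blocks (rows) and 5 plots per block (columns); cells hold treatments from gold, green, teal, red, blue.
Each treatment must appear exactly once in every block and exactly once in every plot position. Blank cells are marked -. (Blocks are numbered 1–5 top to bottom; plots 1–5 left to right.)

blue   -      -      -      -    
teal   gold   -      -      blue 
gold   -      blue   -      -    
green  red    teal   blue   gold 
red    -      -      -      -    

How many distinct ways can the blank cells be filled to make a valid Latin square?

5

Block 1, plot 2: eliminating its block and plot leaves {green, teal}.
Block 1, plot 3: eliminating its block and plot leaves {gold, green, red}.
Block 1, plot 4: eliminating its block and plot leaves {gold, green, teal, red}.
Block 1, plot 5: eliminating its block and plot leaves {green, teal, red}.
Block 2, plot 3: eliminating its block and plot leaves {green, red}.
Block 2, plot 4: eliminating its block and plot leaves {green, red}.
Block 3, plot 2: eliminating its block and plot leaves {green, teal}.
Block 3, plot 4: eliminating its block and plot leaves {green, teal, red}.
Block 3, plot 5: eliminating its block and plot leaves {green, teal, red}.
Block 5, plot 2: eliminating its block and plot leaves {green, teal, blue}.
Block 5, plot 3: eliminating its block and plot leaves {gold, green}.
Block 5, plot 4: eliminating its block and plot leaves {gold, green, teal}.
Block 5, plot 5: eliminating its block and plot leaves {green, teal}.
Enumerating the assignments across these blanks that avoid any block or plot repeat gives 5 completions.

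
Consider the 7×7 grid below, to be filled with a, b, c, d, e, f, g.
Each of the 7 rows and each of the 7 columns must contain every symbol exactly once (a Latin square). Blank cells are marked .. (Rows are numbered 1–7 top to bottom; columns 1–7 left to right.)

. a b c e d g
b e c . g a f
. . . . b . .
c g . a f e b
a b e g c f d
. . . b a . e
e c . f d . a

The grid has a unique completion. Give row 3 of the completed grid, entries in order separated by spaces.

d f a e b g c

Row 3, column 7: row 3 has {b} and column 7 has {a, b, d, e, f, g}, leaving only c.
Row 3, column 6: row 3 has {b, c} and column 6 has {a, d, e, f}, leaving only g.
Row 1, column 1: row 1 has {a, b, c, d, e, g} and column 1 has {a, b, c, e}, leaving only f.
Row 3, column 1: row 3 has {b, c, g} and column 1 has {a, b, c, e, f}, leaving only d.
Row 3, column 2: row 3 has {b, c, d, g} and column 2 has {a, b, c, e, g}, leaving only f.
Row 3, column 3: row 3 has {b, c, d, f, g} and column 3 has {b, c, e}, leaving only a.
Row 3, column 4: row 3 has {a, b, c, d, f, g} and column 4 has {a, b, c, f, g}, leaving only e.
So row 3 reads: d f a e b g c.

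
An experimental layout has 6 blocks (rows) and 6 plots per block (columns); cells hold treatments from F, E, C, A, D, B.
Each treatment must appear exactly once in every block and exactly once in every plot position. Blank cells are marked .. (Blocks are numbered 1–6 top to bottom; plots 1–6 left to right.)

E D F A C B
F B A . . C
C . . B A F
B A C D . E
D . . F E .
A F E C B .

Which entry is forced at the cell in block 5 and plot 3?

Block 5 already has {F, E, D} and plot 3 already has {F, E, C, A}, so block 5, plot 3 must be B.

B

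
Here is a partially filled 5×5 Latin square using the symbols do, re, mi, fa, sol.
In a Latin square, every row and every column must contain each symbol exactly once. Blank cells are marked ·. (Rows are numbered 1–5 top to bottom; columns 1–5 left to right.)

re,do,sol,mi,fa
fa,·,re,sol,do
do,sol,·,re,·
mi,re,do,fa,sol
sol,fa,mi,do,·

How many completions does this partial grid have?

1

Row 2, column 2: eliminating its row and column leaves {mi}.
Row 3, column 3: eliminating its row and column leaves {fa}.
Row 3, column 5: eliminating its row and column leaves {mi}.
Row 5, column 5: eliminating its row and column leaves {re}.
Only one assignment across all blanks avoids any row or column repeat, giving 1 completion.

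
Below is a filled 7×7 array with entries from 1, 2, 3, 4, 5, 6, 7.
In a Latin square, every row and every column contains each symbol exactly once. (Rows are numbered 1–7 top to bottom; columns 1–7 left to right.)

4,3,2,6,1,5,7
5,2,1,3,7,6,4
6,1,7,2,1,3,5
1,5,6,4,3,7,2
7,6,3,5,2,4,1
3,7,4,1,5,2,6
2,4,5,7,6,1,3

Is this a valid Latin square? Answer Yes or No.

Row 3 contains 1 twice (at columns 2 and 5), so it is not a permutation.

No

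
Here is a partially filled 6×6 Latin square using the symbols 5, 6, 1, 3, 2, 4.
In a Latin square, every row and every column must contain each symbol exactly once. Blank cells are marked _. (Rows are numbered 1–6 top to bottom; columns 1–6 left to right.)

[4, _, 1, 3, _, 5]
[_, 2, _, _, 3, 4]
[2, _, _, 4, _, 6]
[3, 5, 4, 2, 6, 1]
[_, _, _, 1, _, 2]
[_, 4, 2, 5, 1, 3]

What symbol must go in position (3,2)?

1

Row 1, column 2: row 1 has {5, 1, 3, 4} and column 2 has {5, 2, 4}, leaving only 6.
Row 1, column 5: row 1 has {5, 6, 1, 3, 4} and column 5 has {6, 1, 3}, leaving only 2.
Row 2, column 4: row 2 has {3, 2, 4} and column 4 has {5, 1, 3, 2, 4}, leaving only 6.
Row 2, column 3: row 2 has {6, 3, 2, 4} and column 3 has {1, 2, 4}, leaving only 5.
Row 2, column 1: row 2 has {5, 6, 3, 2, 4} and column 1 has {3, 2, 4}, leaving only 1.
Row 3, column 3: row 3 has {6, 2, 4} and column 3 has {5, 1, 2, 4}, leaving only 3.
Row 3 already has {6, 3, 2, 4} and column 2 already has {5, 6, 2, 4}, so row 3, column 2 must be 1.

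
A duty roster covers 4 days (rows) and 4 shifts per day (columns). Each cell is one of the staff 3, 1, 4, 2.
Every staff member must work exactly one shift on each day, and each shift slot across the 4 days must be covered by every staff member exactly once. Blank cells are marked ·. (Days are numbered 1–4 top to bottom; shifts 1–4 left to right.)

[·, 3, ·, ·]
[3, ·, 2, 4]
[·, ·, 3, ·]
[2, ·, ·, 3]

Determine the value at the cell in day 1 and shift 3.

Day 2, shift 2: day 2 has {3, 4, 2} and shift 2 has {3}, leaving only 1.
Day 4, shift 2: day 4 has {3, 2} and shift 2 has {3, 1}, leaving only 4.
Day 3, shift 2: day 3 has {3} and shift 2 has {3, 1, 4}, leaving only 2.
Day 3, shift 4: day 3 has {3, 2} and shift 4 has {3, 4}, leaving only 1.
Day 1, shift 4: day 1 has {3} and shift 4 has {3, 1, 4}, leaving only 2.
Day 3, shift 1: day 3 has {3, 1, 2} and shift 1 has {3, 2}, leaving only 4.
Day 1, shift 1: day 1 has {3, 2} and shift 1 has {3, 4, 2}, leaving only 1.
Day 1 already has {3, 1, 2} and shift 3 already has {3, 2}, so day 1, shift 3 must be 4.

4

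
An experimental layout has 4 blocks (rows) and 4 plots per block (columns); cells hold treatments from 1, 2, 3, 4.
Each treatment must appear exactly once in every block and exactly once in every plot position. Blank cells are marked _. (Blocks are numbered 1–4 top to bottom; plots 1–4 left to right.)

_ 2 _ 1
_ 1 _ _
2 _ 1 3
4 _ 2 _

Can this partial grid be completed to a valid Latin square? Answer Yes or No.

Block 4, plot 4: block 4 together with plot 4 already contain {1, 2, 3, 4} — every symbol — so nothing can go there. The grid has no valid completion.

No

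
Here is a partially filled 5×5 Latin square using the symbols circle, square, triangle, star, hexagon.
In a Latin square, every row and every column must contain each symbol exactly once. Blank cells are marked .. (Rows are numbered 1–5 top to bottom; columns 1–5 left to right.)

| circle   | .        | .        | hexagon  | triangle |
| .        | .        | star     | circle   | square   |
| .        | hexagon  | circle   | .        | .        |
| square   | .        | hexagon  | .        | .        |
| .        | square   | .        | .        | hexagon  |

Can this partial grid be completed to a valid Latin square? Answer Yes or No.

Row 1, column 2: row 1 has {circle, triangle, hexagon} and column 2 has {square, hexagon}, so it must be star.
Row 1, column 3: row 1 has {circle, triangle, star, hexagon} and column 3 has {circle, star, hexagon}, so it must be square.
Row 2, column 2: row 2 has {circle, square, star} and column 2 has {square, star, hexagon}, so it must be triangle.
Row 2, column 1: row 2 has {circle, square, triangle, star} and column 1 has {circle, square}, so it must be hexagon.
Row 3, column 5: row 3 has {circle, hexagon} and column 5 has {square, triangle, hexagon}, so it must be star.
Row 3, column 1: row 3 has {circle, star, hexagon} and column 1 has {circle, square, hexagon}, so it must be triangle.
Row 3, column 4: row 3 has {circle, triangle, star, hexagon} and column 4 has {circle, hexagon}, so it must be square.
Row 4, column 2: row 4 has {square, hexagon} and column 2 has {square, triangle, star, hexagon}, so it must be circle.
Now row 4, column 5: row 4 together with column 5 already contain {circle, square, triangle, star, hexagon} — every symbol — so nothing can go there. The grid has no valid completion.

No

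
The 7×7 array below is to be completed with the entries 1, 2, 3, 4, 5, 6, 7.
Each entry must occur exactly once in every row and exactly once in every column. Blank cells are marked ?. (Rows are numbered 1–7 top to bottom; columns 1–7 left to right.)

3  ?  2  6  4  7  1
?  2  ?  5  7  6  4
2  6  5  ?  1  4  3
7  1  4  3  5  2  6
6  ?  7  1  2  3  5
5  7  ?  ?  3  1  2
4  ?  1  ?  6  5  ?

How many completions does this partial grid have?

Row 1, column 2: eliminating its row and column leaves {5}.
Row 2, column 1: eliminating its row and column leaves {1}.
Row 2, column 3: eliminating its row and column leaves {3}.
Row 3, column 4: eliminating its row and column leaves {7}.
Row 5, column 2: eliminating its row and column leaves {4}.
Row 6, column 3: eliminating its row and column leaves {6}.
Row 6, column 4: eliminating its row and column leaves {4}.
Row 7, column 2: eliminating its row and column leaves {3}.
Row 7, column 4: eliminating its row and column leaves {2, 7}.
Row 7, column 7: eliminating its row and column leaves {7}.
Only one assignment across all blanks avoids any row or column repeat, giving 1 completion.

1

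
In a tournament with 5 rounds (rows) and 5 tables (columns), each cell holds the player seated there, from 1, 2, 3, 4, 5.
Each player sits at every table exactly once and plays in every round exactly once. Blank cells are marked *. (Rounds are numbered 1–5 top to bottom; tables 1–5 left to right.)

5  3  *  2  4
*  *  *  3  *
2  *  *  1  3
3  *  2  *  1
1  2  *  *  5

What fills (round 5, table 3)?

Round 1, table 3: round 1 has {2, 3, 4, 5} and table 3 has {2}, leaving only 1.
Round 2, table 1: round 2 has {3} and table 1 has {1, 2, 3, 5}, leaving only 4.
Round 2, table 3: round 2 has {3, 4} and table 3 has {1, 2}, leaving only 5.
Round 2, table 2: round 2 has {3, 4, 5} and table 2 has {2, 3}, leaving only 1.
Round 2, table 5: round 2 has {1, 3, 4, 5} and table 5 has {1, 3, 4, 5}, leaving only 2.
Round 3, table 3: round 3 has {1, 2, 3} and table 3 has {1, 2, 5}, leaving only 4.
Round 5 already has {1, 2, 5} and table 3 already has {1, 2, 4, 5}, so round 5, table 3 must be 3.

3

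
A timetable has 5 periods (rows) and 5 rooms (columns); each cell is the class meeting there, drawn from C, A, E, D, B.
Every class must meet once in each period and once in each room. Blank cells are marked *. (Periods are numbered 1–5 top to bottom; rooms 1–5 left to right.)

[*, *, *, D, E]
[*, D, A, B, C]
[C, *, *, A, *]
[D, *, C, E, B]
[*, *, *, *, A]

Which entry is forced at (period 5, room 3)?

Period 1, room 3: period 1 has {E, D} and room 3 has {C, A}, leaving only B.
Period 1, room 1: period 1 has {E, D, B} and room 1 has {C, D}, leaving only A.
Period 1, room 2: period 1 has {A, E, D, B} and room 2 has {D}, leaving only C.
Period 2, room 1: period 2 has {C, A, D, B} and room 1 has {C, A, D}, leaving only E.
Period 3, room 5: period 3 has {C, A} and room 5 has {C, A, E, B}, leaving only D.
Period 3, room 3: period 3 has {C, A, D} and room 3 has {C, A, B}, leaving only E.
Period 5 already has {A} and room 3 already has {C, A, E, B}, so period 5, room 3 must be D.

D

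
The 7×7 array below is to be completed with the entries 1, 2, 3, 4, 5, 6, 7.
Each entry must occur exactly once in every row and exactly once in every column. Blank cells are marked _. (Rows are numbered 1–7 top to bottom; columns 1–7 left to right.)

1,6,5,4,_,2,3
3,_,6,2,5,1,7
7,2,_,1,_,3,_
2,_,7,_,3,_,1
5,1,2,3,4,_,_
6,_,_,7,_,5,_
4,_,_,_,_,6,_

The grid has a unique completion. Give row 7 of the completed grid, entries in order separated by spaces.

Row 7, column 4: row 7 has {4, 6} and column 4 has {1, 2, 3, 4, 7}, leaving only 5.
Row 7, column 7: row 7 has {4, 5, 6} and column 7 has {1, 3, 7}, leaving only 2.
Row 1, column 5: row 1 has {1, 2, 3, 4, 5, 6} and column 5 has {3, 4, 5}, leaving only 7.
Row 7, column 5: row 7 has {2, 4, 5, 6} and column 5 has {3, 4, 5, 7}, leaving only 1.
Row 7, column 3: row 7 has {1, 2, 4, 5, 6} and column 3 has {2, 5, 6, 7}, leaving only 3.
Row 7, column 2: row 7 has {1, 2, 3, 4, 5, 6} and column 2 has {1, 2, 6}, leaving only 7.
So row 7 reads: 4 7 3 5 1 6 2.

4 7 3 5 1 6 2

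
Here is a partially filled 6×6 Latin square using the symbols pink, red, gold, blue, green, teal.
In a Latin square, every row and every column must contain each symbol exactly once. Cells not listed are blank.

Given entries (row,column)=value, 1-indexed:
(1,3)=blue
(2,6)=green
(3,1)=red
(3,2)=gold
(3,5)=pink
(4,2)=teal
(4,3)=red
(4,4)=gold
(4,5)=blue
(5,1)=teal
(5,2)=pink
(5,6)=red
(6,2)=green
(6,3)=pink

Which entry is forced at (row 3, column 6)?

blue

Row 1, column 2: row 1 has {blue} and column 2 has {pink, gold, green, teal}, leaving only red.
Row 2, column 2: row 2 has {green} and column 2 has {pink, red, gold, green, teal}, leaving only blue.
Row 4, column 6: row 4 has {red, gold, blue, teal} and column 6 has {red, green}, leaving only pink.
Row 4, column 1: row 4 has {pink, red, gold, blue, teal} and column 1 has {red, teal}, leaving only green.
Row 3, column 6 is narrowed to {blue, teal}.
If it were teal, then row 5, column 5 would be left with no valid symbol.
So row 3, column 6 must be blue.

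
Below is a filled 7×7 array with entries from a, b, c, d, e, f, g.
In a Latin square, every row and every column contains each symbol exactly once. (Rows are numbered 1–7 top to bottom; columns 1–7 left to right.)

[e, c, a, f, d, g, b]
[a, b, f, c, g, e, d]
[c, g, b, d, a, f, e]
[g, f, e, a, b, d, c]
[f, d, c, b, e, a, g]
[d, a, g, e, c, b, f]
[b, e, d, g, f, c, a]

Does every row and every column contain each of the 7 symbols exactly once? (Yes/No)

Each row is a permutation of the 7 symbols, and so is each column.

Yes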